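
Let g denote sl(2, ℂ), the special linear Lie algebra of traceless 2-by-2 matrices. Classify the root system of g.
A_1 (sl(2))

This is sl(2), which has dimension 2^2 - 1 = 3 and rank 2 - 1 = 1 (a Cartan subalgebra is the diagonal traceless matrices). In the classification of classical Lie algebras, the special linear algebra sl(n+1) has type A_n; here n = 1, so the Dynkin diagram is a chain of 1 nodes with single edges (A_1). Hence the type is A_1.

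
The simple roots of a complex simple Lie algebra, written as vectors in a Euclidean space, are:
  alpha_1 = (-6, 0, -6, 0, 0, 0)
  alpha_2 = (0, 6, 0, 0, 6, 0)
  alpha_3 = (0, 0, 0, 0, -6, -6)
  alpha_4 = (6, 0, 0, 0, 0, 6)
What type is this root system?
A_4 (sl(5))

Compute the Cartan integers a_ij = 2(alpha_i, alpha_j)/(alpha_j, alpha_j); the resulting 4x4 Cartan matrix is
[[2, 0, 0, -1], [0, 2, -1, 0], [0, -1, 2, -1], [-1, 0, -1, 2]].
All simple roots have the same length, so the diagram is simply laced. The associated Dynkin diagram is a chain of 4 nodes with single edges (A_4), so the type is A_4 (the algebra sl(5)).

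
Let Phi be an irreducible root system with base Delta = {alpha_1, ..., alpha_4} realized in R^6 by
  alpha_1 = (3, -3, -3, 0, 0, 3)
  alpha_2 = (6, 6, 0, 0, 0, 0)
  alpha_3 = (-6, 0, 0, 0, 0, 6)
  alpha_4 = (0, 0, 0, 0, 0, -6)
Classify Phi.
Compute the Cartan integers a_ij = 2(alpha_i, alpha_j)/(alpha_j, alpha_j); the resulting 4x4 Cartan matrix is
[[2, 0, 0, -1], [0, 2, -1, 0], [0, -1, 2, -2], [-1, 0, -1, 2]].
The roots have two lengths (squared-length ratio 2:1); the short ones are alpha_{1,4}. The associated Dynkin diagram is a chain of 4 nodes with a double edge between the middle two (F_4), so the type is F_4.

F_4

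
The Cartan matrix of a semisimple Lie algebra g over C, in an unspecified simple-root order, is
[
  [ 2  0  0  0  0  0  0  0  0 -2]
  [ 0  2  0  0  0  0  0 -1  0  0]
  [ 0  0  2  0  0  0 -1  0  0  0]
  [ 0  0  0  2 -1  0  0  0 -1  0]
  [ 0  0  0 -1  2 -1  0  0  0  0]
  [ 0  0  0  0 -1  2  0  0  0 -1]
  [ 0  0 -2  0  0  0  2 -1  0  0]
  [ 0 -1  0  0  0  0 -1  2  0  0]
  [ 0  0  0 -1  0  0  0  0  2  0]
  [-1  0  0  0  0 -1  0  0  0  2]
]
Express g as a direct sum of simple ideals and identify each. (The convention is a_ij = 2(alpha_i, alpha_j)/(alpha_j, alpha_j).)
B_4 ⊕ C_6

The diagram associated to this matrix has two connected components: the simple roots {alpha_2, alpha_3, alpha_7, alpha_8} form a chain of 4 nodes with a double edge at one end; the terminal node there is the unique short simple root (B_4), and {alpha_1, alpha_4, alpha_5, alpha_6, alpha_9, alpha_10} form a chain of 6 nodes with a double edge at one end; the terminal node there is the unique long simple root (C_6). A semisimple Lie algebra decomposes uniquely as the direct sum of simple ideals, one per connected component of its Dynkin diagram, so g ≅ B_4 ⊕ C_6 (dimension 36 + 78 = 114).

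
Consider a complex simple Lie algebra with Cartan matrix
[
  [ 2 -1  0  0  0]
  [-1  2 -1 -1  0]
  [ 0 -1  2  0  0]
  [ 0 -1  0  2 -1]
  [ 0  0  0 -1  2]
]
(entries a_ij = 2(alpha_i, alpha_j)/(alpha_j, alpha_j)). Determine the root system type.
D_5

The matrix has rank 5 with 2's on the diagonal. Reading the off-diagonal entries as Dynkin edges (a single edge where a_ij = a_ji = -1; a double or triple edge where a_ij * a_ji = 2 or 3), the diagram is a chain of 3 nodes with a fork of two nodes at one end (D_5). One simple-root ordering that puts it in standard form is (alpha_5, alpha_4, alpha_2, alpha_1, alpha_3). So the algebra is type D_5, i.e. so(10).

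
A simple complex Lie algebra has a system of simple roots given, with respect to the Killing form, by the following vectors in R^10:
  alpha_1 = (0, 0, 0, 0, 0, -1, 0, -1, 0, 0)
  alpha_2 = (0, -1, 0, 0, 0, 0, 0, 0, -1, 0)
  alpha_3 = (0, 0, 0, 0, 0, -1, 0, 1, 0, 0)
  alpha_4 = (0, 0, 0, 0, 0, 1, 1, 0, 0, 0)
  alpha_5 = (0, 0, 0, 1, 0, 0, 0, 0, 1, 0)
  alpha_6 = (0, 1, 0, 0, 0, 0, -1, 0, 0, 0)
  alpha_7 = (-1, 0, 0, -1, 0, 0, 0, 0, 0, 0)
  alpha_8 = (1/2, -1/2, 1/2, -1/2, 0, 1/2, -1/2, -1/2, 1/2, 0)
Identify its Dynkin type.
E_8

Compute the Cartan integers a_ij = 2(alpha_i, alpha_j)/(alpha_j, alpha_j); the resulting 8x8 Cartan matrix is
[[2, 0, 0, -1, 0, 0, 0, 0], [0, 2, 0, 0, -1, -1, 0, 0], [0, 0, 2, -1, 0, 0, 0, -1], [-1, 0, -1, 2, 0, -1, 0, 0], [0, -1, 0, 0, 2, 0, -1, 0], [0, -1, 0, -1, 0, 2, 0, 0], [0, 0, 0, 0, -1, 0, 2, 0], [0, 0, -1, 0, 0, 0, 0, 2]].
All simple roots have the same length, so the diagram is simply laced. The associated Dynkin diagram is a chain of 7 nodes with one extra node attached to the third node from one end (E_8), so the type is E_8.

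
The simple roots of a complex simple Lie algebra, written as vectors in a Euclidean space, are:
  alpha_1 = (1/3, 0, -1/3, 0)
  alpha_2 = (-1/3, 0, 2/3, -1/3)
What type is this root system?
G2

Compute the Cartan integers a_ij = 2(alpha_i, alpha_j)/(alpha_j, alpha_j); the resulting 2x2 Cartan matrix is
[[2, -1], [-3, 2]].
The roots have two lengths (squared-length ratio 3:1); the short ones are alpha_{1}. The associated Dynkin diagram is two nodes joined by a triple edge (G_2), so the type is G_2.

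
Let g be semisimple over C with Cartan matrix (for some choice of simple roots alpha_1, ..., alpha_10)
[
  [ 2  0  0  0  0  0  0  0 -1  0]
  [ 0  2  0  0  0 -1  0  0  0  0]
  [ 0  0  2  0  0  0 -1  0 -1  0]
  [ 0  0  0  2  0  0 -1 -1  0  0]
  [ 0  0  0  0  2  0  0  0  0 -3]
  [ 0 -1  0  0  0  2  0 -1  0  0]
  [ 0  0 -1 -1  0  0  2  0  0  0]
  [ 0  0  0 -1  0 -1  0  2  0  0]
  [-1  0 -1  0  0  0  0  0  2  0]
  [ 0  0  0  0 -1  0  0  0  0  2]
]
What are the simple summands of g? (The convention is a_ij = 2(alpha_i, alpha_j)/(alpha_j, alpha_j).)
A8 ⊕ G2

The diagram associated to this matrix has two connected components: the simple roots {alpha_1, alpha_2, alpha_3, alpha_4, alpha_6, alpha_7, alpha_8, alpha_9} form a chain of 8 nodes with single edges (A_8), and {alpha_5, alpha_10} form two nodes joined by a triple edge (G_2). A semisimple Lie algebra decomposes uniquely as the direct sum of simple ideals, one per connected component of its Dynkin diagram, so g ≅ A_8 ⊕ G_2 (dimension 80 + 14 = 94).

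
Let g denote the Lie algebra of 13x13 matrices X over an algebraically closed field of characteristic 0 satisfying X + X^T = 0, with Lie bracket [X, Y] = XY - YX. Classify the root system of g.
This is so(13) with 13 odd, which has dimension 13(13-1)/2 = 78 and rank (13-1)/2 = 6. In the classification of classical Lie algebras, the orthogonal algebra so(2n+1) in an odd number of variables has type B_n; here n = 6, so the Dynkin diagram is a chain of 6 nodes with a double edge at one end; the terminal node there is the unique short simple root (B_6). Hence the type is B_6.

B6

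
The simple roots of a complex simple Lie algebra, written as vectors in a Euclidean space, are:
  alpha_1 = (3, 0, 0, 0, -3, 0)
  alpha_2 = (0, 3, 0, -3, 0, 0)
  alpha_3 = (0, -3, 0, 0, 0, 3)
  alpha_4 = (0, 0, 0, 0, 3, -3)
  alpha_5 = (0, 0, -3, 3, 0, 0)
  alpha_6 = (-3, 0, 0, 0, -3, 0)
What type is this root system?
D_6 (so(12))

Compute the Cartan integers a_ij = 2(alpha_i, alpha_j)/(alpha_j, alpha_j); the resulting 6x6 Cartan matrix is
[[2, 0, 0, -1, 0, 0], [0, 2, -1, 0, -1, 0], [0, -1, 2, -1, 0, 0], [-1, 0, -1, 2, 0, -1], [0, -1, 0, 0, 2, 0], [0, 0, 0, -1, 0, 2]].
All simple roots have the same length, so the diagram is simply laced. The associated Dynkin diagram is a chain of 4 nodes with a fork of two nodes at one end (D_6), so the type is D_6 (the algebra so(12)).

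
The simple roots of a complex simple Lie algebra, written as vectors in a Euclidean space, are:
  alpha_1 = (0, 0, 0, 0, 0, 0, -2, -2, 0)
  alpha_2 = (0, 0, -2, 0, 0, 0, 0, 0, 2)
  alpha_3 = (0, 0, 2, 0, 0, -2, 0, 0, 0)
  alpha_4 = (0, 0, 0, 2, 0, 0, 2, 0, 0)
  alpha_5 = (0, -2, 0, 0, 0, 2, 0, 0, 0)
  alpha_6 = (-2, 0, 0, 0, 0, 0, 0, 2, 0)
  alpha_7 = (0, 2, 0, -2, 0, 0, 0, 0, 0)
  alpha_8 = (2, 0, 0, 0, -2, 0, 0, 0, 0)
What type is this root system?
Compute the Cartan integers a_ij = 2(alpha_i, alpha_j)/(alpha_j, alpha_j); the resulting 8x8 Cartan matrix is
[[2, 0, 0, -1, 0, -1, 0, 0], [0, 2, -1, 0, 0, 0, 0, 0], [0, -1, 2, 0, -1, 0, 0, 0], [-1, 0, 0, 2, 0, 0, -1, 0], [0, 0, -1, 0, 2, 0, -1, 0], [-1, 0, 0, 0, 0, 2, 0, -1], [0, 0, 0, -1, -1, 0, 2, 0], [0, 0, 0, 0, 0, -1, 0, 2]].
All simple roots have the same length, so the diagram is simply laced. The associated Dynkin diagram is a chain of 8 nodes with single edges (A_8), so the type is A_8 (the algebra sl(9)).

A_8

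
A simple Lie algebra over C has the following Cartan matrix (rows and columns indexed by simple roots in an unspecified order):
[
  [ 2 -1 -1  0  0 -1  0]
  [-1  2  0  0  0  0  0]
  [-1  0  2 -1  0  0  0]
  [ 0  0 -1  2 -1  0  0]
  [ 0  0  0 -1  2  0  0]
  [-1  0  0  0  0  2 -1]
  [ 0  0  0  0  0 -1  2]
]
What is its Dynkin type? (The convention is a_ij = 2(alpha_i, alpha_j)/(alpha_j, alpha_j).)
The matrix has rank 7 with 2's on the diagonal. Reading the off-diagonal entries as Dynkin edges (a single edge where a_ij = a_ji = -1; a double or triple edge where a_ij * a_ji = 2 or 3), the diagram is a chain of 6 nodes with one extra node attached to the third node from one end (E_7). One simple-root ordering that puts it in standard form is (alpha_7, alpha_2, alpha_6, alpha_1, alpha_3, alpha_4, alpha_5). So the algebra is type E_7.

E7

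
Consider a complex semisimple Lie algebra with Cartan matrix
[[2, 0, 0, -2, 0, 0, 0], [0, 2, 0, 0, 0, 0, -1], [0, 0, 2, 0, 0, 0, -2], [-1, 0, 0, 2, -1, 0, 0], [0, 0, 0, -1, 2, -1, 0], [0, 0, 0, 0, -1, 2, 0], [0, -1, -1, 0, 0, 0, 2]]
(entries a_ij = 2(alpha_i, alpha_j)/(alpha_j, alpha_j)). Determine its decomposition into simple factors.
type C_3 + type C_4

The diagram associated to this matrix has two connected components: the simple roots {alpha_2, alpha_3, alpha_7} form a chain of 3 nodes with a double edge at one end; the terminal node there is the unique long simple root (C_3), and {alpha_1, alpha_4, alpha_5, alpha_6} form a chain of 4 nodes with a double edge at one end; the terminal node there is the unique long simple root (C_4). A semisimple Lie algebra decomposes uniquely as the direct sum of simple ideals, one per connected component of its Dynkin diagram, so g ≅ C_3 ⊕ C_4 (dimension 21 + 36 = 57).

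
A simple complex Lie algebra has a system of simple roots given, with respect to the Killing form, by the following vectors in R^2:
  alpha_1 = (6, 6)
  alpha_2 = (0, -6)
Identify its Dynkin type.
Compute the Cartan integers a_ij = 2(alpha_i, alpha_j)/(alpha_j, alpha_j); the resulting 2x2 Cartan matrix is
[[2, -2], [-1, 2]].
The roots have two lengths (squared-length ratio 2:1); the short ones are alpha_{2}. The associated Dynkin diagram is a chain of 2 nodes with a double edge at one end; the terminal node there is the unique short simple root (B_2), so the type is B_2 (the algebra so(5)).

B_2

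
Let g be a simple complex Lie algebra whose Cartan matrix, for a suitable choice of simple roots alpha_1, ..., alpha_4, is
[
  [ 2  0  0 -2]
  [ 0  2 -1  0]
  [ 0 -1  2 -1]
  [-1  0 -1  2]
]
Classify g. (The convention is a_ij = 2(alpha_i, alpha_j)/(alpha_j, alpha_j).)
C_4 (sp(8))

The matrix has rank 4 with 2's on the diagonal. Reading the off-diagonal entries as Dynkin edges (a single edge where a_ij = a_ji = -1; a double or triple edge where a_ij * a_ji = 2 or 3), the diagram is a chain of 4 nodes with a double edge at one end; the terminal node there is the unique long simple root (C_4). One simple-root ordering that puts it in standard form is (alpha_2, alpha_3, alpha_4, alpha_1). So the algebra is type C_4, i.e. sp(8).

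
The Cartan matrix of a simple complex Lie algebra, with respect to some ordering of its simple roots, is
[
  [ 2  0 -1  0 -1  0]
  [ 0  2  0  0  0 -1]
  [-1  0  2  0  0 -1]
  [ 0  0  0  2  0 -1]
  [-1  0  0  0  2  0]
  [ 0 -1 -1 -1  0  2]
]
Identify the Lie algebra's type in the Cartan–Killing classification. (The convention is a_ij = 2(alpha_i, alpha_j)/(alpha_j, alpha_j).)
type D_6

The matrix has rank 6 with 2's on the diagonal. Reading the off-diagonal entries as Dynkin edges (a single edge where a_ij = a_ji = -1; a double or triple edge where a_ij * a_ji = 2 or 3), the diagram is a chain of 4 nodes with a fork of two nodes at one end (D_6). One simple-root ordering that puts it in standard form is (alpha_5, alpha_1, alpha_3, alpha_6, alpha_2, alpha_4). So the algebra is type D_6, i.e. so(12).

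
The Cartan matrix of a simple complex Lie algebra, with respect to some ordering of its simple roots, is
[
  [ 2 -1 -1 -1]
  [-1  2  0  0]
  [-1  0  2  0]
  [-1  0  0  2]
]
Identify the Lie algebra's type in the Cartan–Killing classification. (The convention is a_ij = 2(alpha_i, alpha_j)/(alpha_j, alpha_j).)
D4

The matrix has rank 4 with 2's on the diagonal. Reading the off-diagonal entries as Dynkin edges (a single edge where a_ij = a_ji = -1; a double or triple edge where a_ij * a_ji = 2 or 3), the diagram is a chain of 2 nodes with a fork of two nodes at one end (D_4). One simple-root ordering that puts it in standard form is (alpha_3, alpha_1, alpha_2, alpha_4). So the algebra is type D_4, i.e. so(8).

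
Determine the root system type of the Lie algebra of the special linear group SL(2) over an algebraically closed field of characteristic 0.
This is sl(2), which has dimension 2^2 - 1 = 3 and rank 2 - 1 = 1 (a Cartan subalgebra is the diagonal traceless matrices). In the classification of classical Lie algebras, the special linear algebra sl(n+1) has type A_n; here n = 1, so the Dynkin diagram is a chain of 1 nodes with single edges (A_1). Hence the type is A_1.

A1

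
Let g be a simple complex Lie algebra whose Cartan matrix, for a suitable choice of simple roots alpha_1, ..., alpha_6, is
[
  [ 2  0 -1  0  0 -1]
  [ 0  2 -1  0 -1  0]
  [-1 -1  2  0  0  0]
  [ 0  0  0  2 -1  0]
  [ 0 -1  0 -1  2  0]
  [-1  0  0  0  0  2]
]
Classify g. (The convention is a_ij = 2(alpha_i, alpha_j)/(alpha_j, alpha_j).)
The matrix has rank 6 with 2's on the diagonal. Reading the off-diagonal entries as Dynkin edges (a single edge where a_ij = a_ji = -1; a double or triple edge where a_ij * a_ji = 2 or 3), the diagram is a chain of 6 nodes with single edges (A_6). One simple-root ordering that puts it in standard form is (alpha_6, alpha_1, alpha_3, alpha_2, alpha_5, alpha_4). So the algebra is type A_6, i.e. sl(7).

A6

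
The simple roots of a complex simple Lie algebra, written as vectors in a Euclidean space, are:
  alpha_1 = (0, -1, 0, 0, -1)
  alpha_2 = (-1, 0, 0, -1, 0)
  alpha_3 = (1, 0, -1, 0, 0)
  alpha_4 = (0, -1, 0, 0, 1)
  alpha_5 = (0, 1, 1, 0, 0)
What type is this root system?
Compute the Cartan integers a_ij = 2(alpha_i, alpha_j)/(alpha_j, alpha_j); the resulting 5x5 Cartan matrix is
[[2, 0, 0, 0, -1], [0, 2, -1, 0, 0], [0, -1, 2, 0, -1], [0, 0, 0, 2, -1], [-1, 0, -1, -1, 2]].
All simple roots have the same length, so the diagram is simply laced. The associated Dynkin diagram is a chain of 3 nodes with a fork of two nodes at one end (D_5), so the type is D_5 (the algebra so(10)).

D_5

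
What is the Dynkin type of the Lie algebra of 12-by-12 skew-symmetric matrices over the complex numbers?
This is so(12) with 12 even, which has dimension 12(12-1)/2 = 66 and rank 12/2 = 6. In the classification of classical Lie algebras, the orthogonal algebra so(2n) in an even number of variables has type D_n; here n = 6, so the Dynkin diagram is a chain of 4 nodes with a fork of two nodes at one end (D_6). Hence the type is D_6.

D_6 (so(12))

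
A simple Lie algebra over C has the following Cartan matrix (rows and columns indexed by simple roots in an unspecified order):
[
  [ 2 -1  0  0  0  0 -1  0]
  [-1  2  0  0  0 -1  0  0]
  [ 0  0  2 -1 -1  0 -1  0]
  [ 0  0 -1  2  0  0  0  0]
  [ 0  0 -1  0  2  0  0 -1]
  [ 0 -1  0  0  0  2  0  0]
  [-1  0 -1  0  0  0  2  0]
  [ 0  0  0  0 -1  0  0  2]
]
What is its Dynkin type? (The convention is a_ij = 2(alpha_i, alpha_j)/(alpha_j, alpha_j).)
The matrix has rank 8 with 2's on the diagonal. Reading the off-diagonal entries as Dynkin edges (a single edge where a_ij = a_ji = -1; a double or triple edge where a_ij * a_ji = 2 or 3), the diagram is a chain of 7 nodes with one extra node attached to the third node from one end (E_8). One simple-root ordering that puts it in standard form is (alpha_8, alpha_4, alpha_5, alpha_3, alpha_7, alpha_1, alpha_2, alpha_6). So the algebra is type E_8.

E_8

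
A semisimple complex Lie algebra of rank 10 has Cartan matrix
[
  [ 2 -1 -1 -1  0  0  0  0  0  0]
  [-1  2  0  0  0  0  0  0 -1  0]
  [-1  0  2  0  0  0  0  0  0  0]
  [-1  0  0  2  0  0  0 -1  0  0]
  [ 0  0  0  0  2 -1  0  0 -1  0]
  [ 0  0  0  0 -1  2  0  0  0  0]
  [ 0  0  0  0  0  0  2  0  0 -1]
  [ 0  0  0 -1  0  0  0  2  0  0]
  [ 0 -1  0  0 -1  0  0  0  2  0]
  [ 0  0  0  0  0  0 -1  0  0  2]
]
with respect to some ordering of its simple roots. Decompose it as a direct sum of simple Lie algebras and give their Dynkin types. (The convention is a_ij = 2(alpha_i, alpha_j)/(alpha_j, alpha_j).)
A2 ⊕ E8

The diagram associated to this matrix has two connected components: the simple roots {alpha_7, alpha_10} form a chain of 2 nodes with single edges (A_2), and {alpha_1, alpha_2, alpha_3, alpha_4, alpha_5, alpha_6, alpha_8, alpha_9} form a chain of 7 nodes with one extra node attached to the third node from one end (E_8). A semisimple Lie algebra decomposes uniquely as the direct sum of simple ideals, one per connected component of its Dynkin diagram, so g ≅ A_2 ⊕ E_8 (dimension 8 + 248 = 256).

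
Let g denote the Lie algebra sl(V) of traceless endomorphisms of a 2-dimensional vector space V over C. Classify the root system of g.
A_1 (sl(2))

This is sl(2), which has dimension 2^2 - 1 = 3 and rank 2 - 1 = 1 (a Cartan subalgebra is the diagonal traceless matrices). In the classification of classical Lie algebras, the special linear algebra sl(n+1) has type A_n; here n = 1, so the Dynkin diagram is a chain of 1 nodes with single edges (A_1). Hence the type is A_1.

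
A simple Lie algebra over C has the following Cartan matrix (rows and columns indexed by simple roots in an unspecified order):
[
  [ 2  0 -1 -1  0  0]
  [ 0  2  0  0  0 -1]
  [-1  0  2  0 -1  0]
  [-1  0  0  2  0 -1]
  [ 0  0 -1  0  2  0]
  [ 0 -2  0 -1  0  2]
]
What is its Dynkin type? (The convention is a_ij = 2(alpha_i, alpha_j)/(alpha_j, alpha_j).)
type B_6

The matrix has rank 6 with 2's on the diagonal. Reading the off-diagonal entries as Dynkin edges (a single edge where a_ij = a_ji = -1; a double or triple edge where a_ij * a_ji = 2 or 3), the diagram is a chain of 6 nodes with a double edge at one end; the terminal node there is the unique short simple root (B_6). One simple-root ordering that puts it in standard form is (alpha_5, alpha_3, alpha_1, alpha_4, alpha_6, alpha_2). So the algebra is type B_6, i.e. so(13).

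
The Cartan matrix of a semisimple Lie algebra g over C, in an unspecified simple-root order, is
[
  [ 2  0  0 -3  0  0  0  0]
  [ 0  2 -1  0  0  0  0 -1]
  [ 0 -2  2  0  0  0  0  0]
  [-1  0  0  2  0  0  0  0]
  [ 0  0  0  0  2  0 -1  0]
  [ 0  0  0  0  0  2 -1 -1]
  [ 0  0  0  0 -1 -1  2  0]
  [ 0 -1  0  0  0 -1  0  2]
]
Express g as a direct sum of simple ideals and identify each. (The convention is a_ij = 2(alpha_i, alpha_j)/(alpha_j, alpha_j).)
C_6 (sp(12)) ⊕ G_2

The diagram associated to this matrix has two connected components: the simple roots {alpha_2, alpha_3, alpha_5, alpha_6, alpha_7, alpha_8} form a chain of 6 nodes with a double edge at one end; the terminal node there is the unique long simple root (C_6), and {alpha_1, alpha_4} form two nodes joined by a triple edge (G_2). A semisimple Lie algebra decomposes uniquely as the direct sum of simple ideals, one per connected component of its Dynkin diagram, so g ≅ C_6 ⊕ G_2 (dimension 78 + 14 = 92).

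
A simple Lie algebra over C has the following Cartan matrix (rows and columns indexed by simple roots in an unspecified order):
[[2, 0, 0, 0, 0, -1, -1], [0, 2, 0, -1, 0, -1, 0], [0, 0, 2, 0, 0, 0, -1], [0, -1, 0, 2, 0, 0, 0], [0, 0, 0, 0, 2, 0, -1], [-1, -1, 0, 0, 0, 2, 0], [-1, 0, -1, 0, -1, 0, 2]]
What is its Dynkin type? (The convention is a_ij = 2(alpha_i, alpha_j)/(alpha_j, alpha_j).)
D_7

The matrix has rank 7 with 2's on the diagonal. Reading the off-diagonal entries as Dynkin edges (a single edge where a_ij = a_ji = -1; a double or triple edge where a_ij * a_ji = 2 or 3), the diagram is a chain of 5 nodes with a fork of two nodes at one end (D_7). One simple-root ordering that puts it in standard form is (alpha_4, alpha_2, alpha_6, alpha_1, alpha_7, alpha_3, alpha_5). So the algebra is type D_7, i.e. so(14).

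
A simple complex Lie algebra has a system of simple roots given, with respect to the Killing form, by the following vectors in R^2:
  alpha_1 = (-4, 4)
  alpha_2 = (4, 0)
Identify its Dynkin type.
B2

Compute the Cartan integers a_ij = 2(alpha_i, alpha_j)/(alpha_j, alpha_j); the resulting 2x2 Cartan matrix is
[[2, -2], [-1, 2]].
The roots have two lengths (squared-length ratio 2:1); the short ones are alpha_{2}. The associated Dynkin diagram is a chain of 2 nodes with a double edge at one end; the terminal node there is the unique short simple root (B_2), so the type is B_2 (the algebra so(5)).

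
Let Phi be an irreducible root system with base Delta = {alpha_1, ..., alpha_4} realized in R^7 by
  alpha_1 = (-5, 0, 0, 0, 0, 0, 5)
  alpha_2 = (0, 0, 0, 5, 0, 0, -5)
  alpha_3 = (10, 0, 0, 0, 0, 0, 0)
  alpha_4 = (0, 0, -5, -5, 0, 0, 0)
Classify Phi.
C_4 (sp(8))

Compute the Cartan integers a_ij = 2(alpha_i, alpha_j)/(alpha_j, alpha_j); the resulting 4x4 Cartan matrix is
[[2, -1, -1, 0], [-1, 2, 0, -1], [-2, 0, 2, 0], [0, -1, 0, 2]].
The roots have two lengths (squared-length ratio 2:1); the short ones are alpha_{1,2,4}. The associated Dynkin diagram is a chain of 4 nodes with a double edge at one end; the terminal node there is the unique long simple root (C_4), so the type is C_4 (the algebra sp(8)).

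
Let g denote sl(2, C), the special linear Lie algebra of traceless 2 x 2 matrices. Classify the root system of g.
A1

This is sl(2), which has dimension 2^2 - 1 = 3 and rank 2 - 1 = 1 (a Cartan subalgebra is the diagonal traceless matrices). In the classification of classical Lie algebras, the special linear algebra sl(n+1) has type A_n; here n = 1, so the Dynkin diagram is a chain of 1 nodes with single edges (A_1). Hence the type is A_1.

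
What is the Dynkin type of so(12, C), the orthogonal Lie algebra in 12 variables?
This is so(12) with 12 even, which has dimension 12(12-1)/2 = 66 and rank 12/2 = 6. In the classification of classical Lie algebras, the orthogonal algebra so(2n) in an even number of variables has type D_n; here n = 6, so the Dynkin diagram is a chain of 4 nodes with a fork of two nodes at one end (D_6). Hence the type is D_6.

D_6 (so(12))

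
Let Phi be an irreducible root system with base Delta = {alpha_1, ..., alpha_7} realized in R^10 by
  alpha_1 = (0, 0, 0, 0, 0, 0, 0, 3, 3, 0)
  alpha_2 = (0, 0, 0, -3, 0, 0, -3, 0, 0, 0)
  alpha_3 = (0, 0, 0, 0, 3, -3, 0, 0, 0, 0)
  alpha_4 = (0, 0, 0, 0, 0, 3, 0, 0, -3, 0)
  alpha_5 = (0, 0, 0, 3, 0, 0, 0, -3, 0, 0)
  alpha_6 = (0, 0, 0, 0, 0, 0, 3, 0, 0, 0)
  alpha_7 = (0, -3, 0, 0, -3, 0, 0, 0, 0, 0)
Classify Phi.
B_7

Compute the Cartan integers a_ij = 2(alpha_i, alpha_j)/(alpha_j, alpha_j); the resulting 7x7 Cartan matrix is
[[2, 0, 0, -1, -1, 0, 0], [0, 2, 0, 0, -1, -2, 0], [0, 0, 2, -1, 0, 0, -1], [-1, 0, -1, 2, 0, 0, 0], [-1, -1, 0, 0, 2, 0, 0], [0, -1, 0, 0, 0, 2, 0], [0, 0, -1, 0, 0, 0, 2]].
The roots have two lengths (squared-length ratio 2:1); the short ones are alpha_{6}. The associated Dynkin diagram is a chain of 7 nodes with a double edge at one end; the terminal node there is the unique short simple root (B_7), so the type is B_7 (the algebra so(15)).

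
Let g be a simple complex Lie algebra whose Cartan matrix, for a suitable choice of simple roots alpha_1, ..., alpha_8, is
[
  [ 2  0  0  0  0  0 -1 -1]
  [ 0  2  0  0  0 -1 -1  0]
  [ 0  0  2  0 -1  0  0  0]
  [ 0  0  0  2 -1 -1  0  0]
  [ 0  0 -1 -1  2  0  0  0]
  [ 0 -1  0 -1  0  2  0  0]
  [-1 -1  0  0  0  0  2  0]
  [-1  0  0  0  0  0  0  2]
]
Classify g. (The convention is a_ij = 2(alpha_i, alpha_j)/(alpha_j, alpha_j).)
A_8 (sl(9))

The matrix has rank 8 with 2's on the diagonal. Reading the off-diagonal entries as Dynkin edges (a single edge where a_ij = a_ji = -1; a double or triple edge where a_ij * a_ji = 2 or 3), the diagram is a chain of 8 nodes with single edges (A_8). One simple-root ordering that puts it in standard form is (alpha_8, alpha_1, alpha_7, alpha_2, alpha_6, alpha_4, alpha_5, alpha_3). So the algebra is type A_8, i.e. sl(9).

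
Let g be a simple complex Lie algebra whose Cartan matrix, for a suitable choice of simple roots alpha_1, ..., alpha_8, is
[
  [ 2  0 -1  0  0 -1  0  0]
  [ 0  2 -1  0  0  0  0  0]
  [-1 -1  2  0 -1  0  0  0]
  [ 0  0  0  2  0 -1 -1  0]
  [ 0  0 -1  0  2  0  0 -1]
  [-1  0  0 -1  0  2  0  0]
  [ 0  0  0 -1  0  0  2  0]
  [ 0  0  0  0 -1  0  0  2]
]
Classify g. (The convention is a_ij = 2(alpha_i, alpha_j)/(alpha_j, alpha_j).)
E_8

The matrix has rank 8 with 2's on the diagonal. Reading the off-diagonal entries as Dynkin edges (a single edge where a_ij = a_ji = -1; a double or triple edge where a_ij * a_ji = 2 or 3), the diagram is a chain of 7 nodes with one extra node attached to the third node from one end (E_8). One simple-root ordering that puts it in standard form is (alpha_8, alpha_2, alpha_5, alpha_3, alpha_1, alpha_6, alpha_4, alpha_7). So the algebra is type E_8.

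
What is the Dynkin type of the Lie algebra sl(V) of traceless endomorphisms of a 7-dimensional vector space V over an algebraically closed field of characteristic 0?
A_6

This is sl(7), which has dimension 7^2 - 1 = 48 and rank 7 - 1 = 6 (a Cartan subalgebra is the diagonal traceless matrices). In the classification of classical Lie algebras, the special linear algebra sl(n+1) has type A_n; here n = 6, so the Dynkin diagram is a chain of 6 nodes with single edges (A_6). Hence the type is A_6.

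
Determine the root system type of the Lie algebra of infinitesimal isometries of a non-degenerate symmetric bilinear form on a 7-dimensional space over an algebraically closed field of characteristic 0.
B3

This is so(7) with 7 odd, which has dimension 7(7-1)/2 = 21 and rank (7-1)/2 = 3. In the classification of classical Lie algebras, the orthogonal algebra so(2n+1) in an odd number of variables has type B_n; here n = 3, so the Dynkin diagram is a chain of 3 nodes with a double edge at one end; the terminal node there is the unique short simple root (B_3). Hence the type is B_3.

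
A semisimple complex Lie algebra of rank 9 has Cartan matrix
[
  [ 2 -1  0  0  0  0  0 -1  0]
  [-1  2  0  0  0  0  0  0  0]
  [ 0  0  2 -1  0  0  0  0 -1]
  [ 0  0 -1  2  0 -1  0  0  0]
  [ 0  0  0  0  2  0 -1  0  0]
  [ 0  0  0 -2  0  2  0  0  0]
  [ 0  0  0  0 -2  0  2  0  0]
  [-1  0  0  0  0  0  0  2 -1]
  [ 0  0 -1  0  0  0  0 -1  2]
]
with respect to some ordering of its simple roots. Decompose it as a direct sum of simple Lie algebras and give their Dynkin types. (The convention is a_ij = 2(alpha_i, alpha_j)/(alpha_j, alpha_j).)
B_2 + C_7

The diagram associated to this matrix has two connected components: the simple roots {alpha_5, alpha_7} form a chain of 2 nodes with a double edge at one end; the terminal node there is the unique short simple root (B_2), and {alpha_1, alpha_2, alpha_3, alpha_4, alpha_6, alpha_8, alpha_9} form a chain of 7 nodes with a double edge at one end; the terminal node there is the unique long simple root (C_7). A semisimple Lie algebra decomposes uniquely as the direct sum of simple ideals, one per connected component of its Dynkin diagram, so g ≅ B_2 ⊕ C_7 (dimension 10 + 105 = 115).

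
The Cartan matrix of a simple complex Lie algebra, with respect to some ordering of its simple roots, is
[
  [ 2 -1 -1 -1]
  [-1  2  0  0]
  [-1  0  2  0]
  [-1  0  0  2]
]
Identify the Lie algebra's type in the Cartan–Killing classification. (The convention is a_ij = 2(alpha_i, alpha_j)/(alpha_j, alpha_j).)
The matrix has rank 4 with 2's on the diagonal. Reading the off-diagonal entries as Dynkin edges (a single edge where a_ij = a_ji = -1; a double or triple edge where a_ij * a_ji = 2 or 3), the diagram is a chain of 2 nodes with a fork of two nodes at one end (D_4). One simple-root ordering that puts it in standard form is (alpha_4, alpha_1, alpha_3, alpha_2). So the algebra is type D_4, i.e. so(8).

D4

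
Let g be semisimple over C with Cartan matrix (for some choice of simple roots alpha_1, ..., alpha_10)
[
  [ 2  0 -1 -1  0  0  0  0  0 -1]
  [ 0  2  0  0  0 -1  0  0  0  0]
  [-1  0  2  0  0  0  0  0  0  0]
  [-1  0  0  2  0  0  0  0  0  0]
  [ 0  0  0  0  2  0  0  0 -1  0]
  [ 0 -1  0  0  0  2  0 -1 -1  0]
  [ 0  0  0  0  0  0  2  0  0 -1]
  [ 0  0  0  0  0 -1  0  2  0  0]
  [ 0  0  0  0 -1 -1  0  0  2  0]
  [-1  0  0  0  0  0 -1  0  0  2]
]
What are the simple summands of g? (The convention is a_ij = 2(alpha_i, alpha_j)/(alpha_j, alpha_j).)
D5 + D5

The diagram associated to this matrix has two connected components: the simple roots {alpha_2, alpha_5, alpha_6, alpha_8, alpha_9} form a chain of 3 nodes with a fork of two nodes at one end (D_5), and {alpha_1, alpha_3, alpha_4, alpha_7, alpha_10} form a chain of 3 nodes with a fork of two nodes at one end (D_5). A semisimple Lie algebra decomposes uniquely as the direct sum of simple ideals, one per connected component of its Dynkin diagram, so g ≅ D_5 ⊕ D_5 (dimension 45 + 45 = 90).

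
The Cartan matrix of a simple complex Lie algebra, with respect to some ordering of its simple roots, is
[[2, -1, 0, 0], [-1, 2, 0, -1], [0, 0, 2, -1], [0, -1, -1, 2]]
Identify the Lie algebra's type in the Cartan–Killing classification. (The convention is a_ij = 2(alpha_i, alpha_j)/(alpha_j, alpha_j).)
A4

The matrix has rank 4 with 2's on the diagonal. Reading the off-diagonal entries as Dynkin edges (a single edge where a_ij = a_ji = -1; a double or triple edge where a_ij * a_ji = 2 or 3), the diagram is a chain of 4 nodes with single edges (A_4). One simple-root ordering that puts it in standard form is (alpha_1, alpha_2, alpha_4, alpha_3). So the algebra is type A_4, i.e. sl(5).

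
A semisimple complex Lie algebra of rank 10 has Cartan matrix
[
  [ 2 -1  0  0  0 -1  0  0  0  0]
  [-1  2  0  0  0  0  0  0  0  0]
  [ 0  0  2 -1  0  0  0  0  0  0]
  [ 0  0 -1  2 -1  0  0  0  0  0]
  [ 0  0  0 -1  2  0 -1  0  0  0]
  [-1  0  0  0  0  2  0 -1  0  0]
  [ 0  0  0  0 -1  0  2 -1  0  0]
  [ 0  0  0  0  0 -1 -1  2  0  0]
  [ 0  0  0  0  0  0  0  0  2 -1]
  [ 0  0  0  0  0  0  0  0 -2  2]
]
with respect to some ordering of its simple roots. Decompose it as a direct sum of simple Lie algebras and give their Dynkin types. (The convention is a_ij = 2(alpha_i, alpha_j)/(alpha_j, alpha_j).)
The diagram associated to this matrix has two connected components: the simple roots {alpha_1, alpha_2, alpha_3, alpha_4, alpha_5, alpha_6, alpha_7, alpha_8} form a chain of 8 nodes with single edges (A_8), and {alpha_9, alpha_10} form a chain of 2 nodes with a double edge at one end; the terminal node there is the unique short simple root (B_2). A semisimple Lie algebra decomposes uniquely as the direct sum of simple ideals, one per connected component of its Dynkin diagram, so g ≅ A_8 ⊕ B_2 (dimension 80 + 10 = 90).

A8 ⊕ B2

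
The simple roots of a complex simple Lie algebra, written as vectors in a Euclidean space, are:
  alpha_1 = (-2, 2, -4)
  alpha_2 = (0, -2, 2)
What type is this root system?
G2

Compute the Cartan integers a_ij = 2(alpha_i, alpha_j)/(alpha_j, alpha_j); the resulting 2x2 Cartan matrix is
[[2, -3], [-1, 2]].
The roots have two lengths (squared-length ratio 3:1); the short ones are alpha_{2}. The associated Dynkin diagram is two nodes joined by a triple edge (G_2), so the type is G_2.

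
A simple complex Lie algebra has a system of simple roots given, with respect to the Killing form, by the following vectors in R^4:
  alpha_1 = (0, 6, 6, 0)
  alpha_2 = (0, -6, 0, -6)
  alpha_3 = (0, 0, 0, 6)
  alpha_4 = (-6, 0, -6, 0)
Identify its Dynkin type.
B4

Compute the Cartan integers a_ij = 2(alpha_i, alpha_j)/(alpha_j, alpha_j); the resulting 4x4 Cartan matrix is
[[2, -1, 0, -1], [-1, 2, -2, 0], [0, -1, 2, 0], [-1, 0, 0, 2]].
The roots have two lengths (squared-length ratio 2:1); the short ones are alpha_{3}. The associated Dynkin diagram is a chain of 4 nodes with a double edge at one end; the terminal node there is the unique short simple root (B_4), so the type is B_4 (the algebra so(9)).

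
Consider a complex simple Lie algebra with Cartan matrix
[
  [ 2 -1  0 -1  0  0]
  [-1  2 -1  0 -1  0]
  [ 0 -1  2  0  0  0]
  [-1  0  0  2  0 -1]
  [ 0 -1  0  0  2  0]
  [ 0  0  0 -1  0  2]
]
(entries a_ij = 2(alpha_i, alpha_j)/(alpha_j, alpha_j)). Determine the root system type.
D6

The matrix has rank 6 with 2's on the diagonal. Reading the off-diagonal entries as Dynkin edges (a single edge where a_ij = a_ji = -1; a double or triple edge where a_ij * a_ji = 2 or 3), the diagram is a chain of 4 nodes with a fork of two nodes at one end (D_6). One simple-root ordering that puts it in standard form is (alpha_6, alpha_4, alpha_1, alpha_2, alpha_3, alpha_5). So the algebra is type D_6, i.e. so(12).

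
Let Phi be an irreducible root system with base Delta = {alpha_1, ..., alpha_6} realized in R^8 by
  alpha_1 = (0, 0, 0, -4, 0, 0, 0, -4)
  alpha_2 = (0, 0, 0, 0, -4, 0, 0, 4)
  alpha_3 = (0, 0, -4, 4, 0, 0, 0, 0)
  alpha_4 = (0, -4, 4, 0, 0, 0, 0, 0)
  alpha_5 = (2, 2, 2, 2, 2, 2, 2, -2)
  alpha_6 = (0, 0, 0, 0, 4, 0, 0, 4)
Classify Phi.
Compute the Cartan integers a_ij = 2(alpha_i, alpha_j)/(alpha_j, alpha_j); the resulting 6x6 Cartan matrix is
[[2, -1, -1, 0, 0, -1], [-1, 2, 0, 0, -1, 0], [-1, 0, 2, -1, 0, 0], [0, 0, -1, 2, 0, 0], [0, -1, 0, 0, 2, 0], [-1, 0, 0, 0, 0, 2]].
All simple roots have the same length, so the diagram is simply laced. The associated Dynkin diagram is a chain of 5 nodes with one extra node attached to the third node from one end (E_6), so the type is E_6.

E6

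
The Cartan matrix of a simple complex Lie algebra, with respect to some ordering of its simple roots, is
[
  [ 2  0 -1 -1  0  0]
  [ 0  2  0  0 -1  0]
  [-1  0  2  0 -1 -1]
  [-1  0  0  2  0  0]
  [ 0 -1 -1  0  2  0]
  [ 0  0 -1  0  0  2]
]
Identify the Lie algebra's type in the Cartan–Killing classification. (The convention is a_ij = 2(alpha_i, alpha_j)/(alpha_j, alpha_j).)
E6

The matrix has rank 6 with 2's on the diagonal. Reading the off-diagonal entries as Dynkin edges (a single edge where a_ij = a_ji = -1; a double or triple edge where a_ij * a_ji = 2 or 3), the diagram is a chain of 5 nodes with one extra node attached to the third node from one end (E_6). One simple-root ordering that puts it in standard form is (alpha_4, alpha_6, alpha_1, alpha_3, alpha_5, alpha_2). So the algebra is type E_6.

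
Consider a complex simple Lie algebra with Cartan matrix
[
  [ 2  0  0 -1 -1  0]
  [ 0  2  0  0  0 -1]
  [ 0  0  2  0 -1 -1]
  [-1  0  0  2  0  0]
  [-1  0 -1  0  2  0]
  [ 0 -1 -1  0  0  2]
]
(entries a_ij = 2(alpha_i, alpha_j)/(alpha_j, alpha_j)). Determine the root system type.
type A_6

The matrix has rank 6 with 2's on the diagonal. Reading the off-diagonal entries as Dynkin edges (a single edge where a_ij = a_ji = -1; a double or triple edge where a_ij * a_ji = 2 or 3), the diagram is a chain of 6 nodes with single edges (A_6). One simple-root ordering that puts it in standard form is (alpha_2, alpha_6, alpha_3, alpha_5, alpha_1, alpha_4). So the algebra is type A_6, i.e. sl(7).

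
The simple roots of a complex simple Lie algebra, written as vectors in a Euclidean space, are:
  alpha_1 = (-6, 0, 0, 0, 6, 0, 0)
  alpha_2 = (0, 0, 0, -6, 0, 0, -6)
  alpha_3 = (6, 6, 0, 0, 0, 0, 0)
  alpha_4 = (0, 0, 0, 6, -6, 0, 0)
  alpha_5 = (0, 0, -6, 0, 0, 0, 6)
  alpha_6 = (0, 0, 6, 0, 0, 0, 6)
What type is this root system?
Compute the Cartan integers a_ij = 2(alpha_i, alpha_j)/(alpha_j, alpha_j); the resulting 6x6 Cartan matrix is
[[2, 0, -1, -1, 0, 0], [0, 2, 0, -1, -1, -1], [-1, 0, 2, 0, 0, 0], [-1, -1, 0, 2, 0, 0], [0, -1, 0, 0, 2, 0], [0, -1, 0, 0, 0, 2]].
All simple roots have the same length, so the diagram is simply laced. The associated Dynkin diagram is a chain of 4 nodes with a fork of two nodes at one end (D_6), so the type is D_6 (the algebra so(12)).

D_6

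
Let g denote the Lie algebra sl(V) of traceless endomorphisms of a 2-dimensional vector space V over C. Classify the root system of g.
This is sl(2), which has dimension 2^2 - 1 = 3 and rank 2 - 1 = 1 (a Cartan subalgebra is the diagonal traceless matrices). In the classification of classical Lie algebras, the special linear algebra sl(n+1) has type A_n; here n = 1, so the Dynkin diagram is a chain of 1 nodes with single edges (A_1). Hence the type is A_1.

A1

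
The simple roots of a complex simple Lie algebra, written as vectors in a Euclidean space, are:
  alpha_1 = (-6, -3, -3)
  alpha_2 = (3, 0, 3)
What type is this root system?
G2

Compute the Cartan integers a_ij = 2(alpha_i, alpha_j)/(alpha_j, alpha_j); the resulting 2x2 Cartan matrix is
[[2, -3], [-1, 2]].
The roots have two lengths (squared-length ratio 3:1); the short ones are alpha_{2}. The associated Dynkin diagram is two nodes joined by a triple edge (G_2), so the type is G_2.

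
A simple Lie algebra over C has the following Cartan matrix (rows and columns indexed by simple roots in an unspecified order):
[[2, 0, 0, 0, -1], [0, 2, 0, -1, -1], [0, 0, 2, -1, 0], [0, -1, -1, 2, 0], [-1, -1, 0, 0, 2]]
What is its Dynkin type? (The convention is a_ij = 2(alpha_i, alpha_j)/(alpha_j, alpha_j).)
The matrix has rank 5 with 2's on the diagonal. Reading the off-diagonal entries as Dynkin edges (a single edge where a_ij = a_ji = -1; a double or triple edge where a_ij * a_ji = 2 or 3), the diagram is a chain of 5 nodes with single edges (A_5). One simple-root ordering that puts it in standard form is (alpha_3, alpha_4, alpha_2, alpha_5, alpha_1). So the algebra is type A_5, i.e. sl(6).

A5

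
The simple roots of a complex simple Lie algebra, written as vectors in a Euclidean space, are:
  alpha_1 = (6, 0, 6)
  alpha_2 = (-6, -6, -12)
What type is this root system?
Compute the Cartan integers a_ij = 2(alpha_i, alpha_j)/(alpha_j, alpha_j); the resulting 2x2 Cartan matrix is
[[2, -1], [-3, 2]].
The roots have two lengths (squared-length ratio 3:1); the short ones are alpha_{1}. The associated Dynkin diagram is two nodes joined by a triple edge (G_2), so the type is G_2.

G_2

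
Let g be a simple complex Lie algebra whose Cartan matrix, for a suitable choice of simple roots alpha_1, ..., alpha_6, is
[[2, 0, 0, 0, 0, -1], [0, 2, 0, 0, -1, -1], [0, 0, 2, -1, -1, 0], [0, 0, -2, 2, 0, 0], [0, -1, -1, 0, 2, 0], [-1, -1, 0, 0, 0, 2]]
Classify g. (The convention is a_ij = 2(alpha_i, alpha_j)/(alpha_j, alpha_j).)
C_6

The matrix has rank 6 with 2's on the diagonal. Reading the off-diagonal entries as Dynkin edges (a single edge where a_ij = a_ji = -1; a double or triple edge where a_ij * a_ji = 2 or 3), the diagram is a chain of 6 nodes with a double edge at one end; the terminal node there is the unique long simple root (C_6). One simple-root ordering that puts it in standard form is (alpha_1, alpha_6, alpha_2, alpha_5, alpha_3, alpha_4). So the algebra is type C_6, i.e. sp(12).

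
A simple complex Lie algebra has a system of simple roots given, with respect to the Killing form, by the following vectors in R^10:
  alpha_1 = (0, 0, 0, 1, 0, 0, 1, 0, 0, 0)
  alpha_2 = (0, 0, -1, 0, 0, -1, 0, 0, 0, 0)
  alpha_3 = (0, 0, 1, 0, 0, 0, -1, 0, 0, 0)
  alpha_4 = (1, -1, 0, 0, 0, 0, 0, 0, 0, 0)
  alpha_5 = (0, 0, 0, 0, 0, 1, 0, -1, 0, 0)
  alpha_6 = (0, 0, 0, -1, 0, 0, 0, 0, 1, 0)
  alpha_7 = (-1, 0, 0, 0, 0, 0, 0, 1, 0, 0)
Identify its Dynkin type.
Compute the Cartan integers a_ij = 2(alpha_i, alpha_j)/(alpha_j, alpha_j); the resulting 7x7 Cartan matrix is
[[2, 0, -1, 0, 0, -1, 0], [0, 2, -1, 0, -1, 0, 0], [-1, -1, 2, 0, 0, 0, 0], [0, 0, 0, 2, 0, 0, -1], [0, -1, 0, 0, 2, 0, -1], [-1, 0, 0, 0, 0, 2, 0], [0, 0, 0, -1, -1, 0, 2]].
All simple roots have the same length, so the diagram is simply laced. The associated Dynkin diagram is a chain of 7 nodes with single edges (A_7), so the type is A_7 (the algebra sl(8)).

A_7 (sl(8))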